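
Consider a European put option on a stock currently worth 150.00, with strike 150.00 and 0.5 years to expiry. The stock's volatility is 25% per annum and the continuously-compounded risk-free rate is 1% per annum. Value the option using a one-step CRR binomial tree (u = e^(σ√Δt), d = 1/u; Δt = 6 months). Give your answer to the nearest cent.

CRR parameters: u = e^(σ√Δt) = e^(0.25·√0.5) = 1.1934, d = 1/u = 0.8380
Per-period rate: rΔt = 0.01·0.5 = 0.005, so R = e^0.005 = 1.0050
Risk-neutral probability p = (e^0.005 − 0.8380)/(1.1934 − 0.8380) = 0.1670/0.3554 = 0.4700
Terminal stock prices: S_u = 179, S_d = 125.7
Terminal payoffs (K − S): max(-29, 0) = 0, max(24.3, 0) = 24.3
Node 0 (S = 150): V_0 = e^(−0.005)·[0.4700·0.0000 + 0.5300·24.3050] = 12.8168

12.82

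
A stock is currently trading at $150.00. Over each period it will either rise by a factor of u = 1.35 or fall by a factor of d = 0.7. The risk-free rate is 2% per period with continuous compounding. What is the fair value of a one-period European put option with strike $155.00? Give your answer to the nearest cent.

$24.87

Risk-neutral probability p = (e^0.02 − 0.7)/(1.35 − 0.7) = 0.3202/0.6500 = 0.4926
Terminal stock prices: S_u = 202.5, S_d = 105
Terminal payoffs (K − S): max(-47.5, 0) = 0, max(50, 0) = 50
Node 0 (S = 150): V_0 = e^(−0.02)·[0.4926·0.0000 + 0.5074·50.0000] = 24.8668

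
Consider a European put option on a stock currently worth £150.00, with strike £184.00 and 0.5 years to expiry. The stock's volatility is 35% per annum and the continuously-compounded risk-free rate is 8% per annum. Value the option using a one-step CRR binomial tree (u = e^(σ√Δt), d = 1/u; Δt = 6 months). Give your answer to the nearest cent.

£30.84

CRR parameters: u = e^(σ√Δt) = e^(0.35·√0.5) = 1.2808, d = 1/u = 0.7808
Per-period rate: rΔt = 0.08·0.5 = 0.04, so R = e^0.04 = 1.0408
Risk-neutral probability p = (e^0.04 − 0.7808)/(1.2808 − 0.7808) = 0.2601/0.5000 = 0.5201
Terminal stock prices: S_u = 192.1, S_d = 117.1
Terminal payoffs (K − S): max(-8.12, 0) = 0, max(66.89, 0) = 66.89
Node 0 (S = 150): V_0 = e^(−0.04)·[0.5201·0.0000 + 0.4799·66.8860] = 30.8428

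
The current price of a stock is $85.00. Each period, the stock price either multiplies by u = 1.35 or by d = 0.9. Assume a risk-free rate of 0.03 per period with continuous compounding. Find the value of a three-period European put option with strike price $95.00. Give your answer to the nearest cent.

Risk-neutral probability p = (e^0.03 − 0.9)/(1.35 − 0.9) = 0.1305/0.4500 = 0.2899
Terminal stock prices: S_uuu = 209.1, S_uud = 139.4, S_udd = 92.95, S_ddd = 61.97
Terminal payoffs (K − S): max(-114.1, 0) = 0, max(-44.42, 0) = 0, max(2.052, 0) = 2.052, max(33.03, 0) = 33.03
Node uu (S = 154.9): V_uu = e^(−0.03)·[0.2899·0.0000 + 0.7101·0.0000] = 0.0000
Node ud (S = 103.3): V_ud = e^(−0.03)·[0.2899·0.0000 + 0.7101·2.0525] = 1.4144
Node dd (S = 68.85): V_dd = e^(−0.03)·[0.2899·2.0525 + 0.7101·33.0350] = 23.3423
Node u (S = 114.8): V_u = e^(−0.03)·[0.2899·0.0000 + 0.7101·1.4144] = 0.9747
Node d (S = 76.5): V_d = e^(−0.03)·[0.2899·1.4144 + 0.7101·23.3423] = 16.4834
Node 0 (S = 85): V_0 = e^(−0.03)·[0.2899·0.9747 + 0.7101·16.4834] = 11.6332

$11.63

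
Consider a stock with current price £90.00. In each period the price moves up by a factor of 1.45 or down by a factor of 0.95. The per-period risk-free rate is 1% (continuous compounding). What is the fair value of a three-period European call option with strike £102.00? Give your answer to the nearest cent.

£7.43

Risk-neutral probability p = (e^0.01 − 0.95)/(1.45 − 0.95) = 0.0601/0.5000 = 0.1201
Terminal stock prices: S_uuu = 274.4, S_uud = 179.8, S_udd = 117.8, S_ddd = 77.16
Terminal payoffs (S − K): max(172.4, 0) = 172.4, max(77.76, 0) = 77.76, max(15.78, 0) = 15.78, max(-24.84, 0) = 0
Node uu (S = 189.2): V_uu = e^(−0.01)·[0.1201·172.3762 + 0.8799·77.7637] = 88.2399
Node ud (S = 124): V_ud = e^(−0.01)·[0.1201·77.7637 + 0.8799·15.7762] = 22.9899
Node dd (S = 81.22): V_dd = e^(−0.01)·[0.1201·15.7762 + 0.8799·0.0000] = 1.8759
Node u (S = 130.5): V_u = e^(−0.01)·[0.1201·88.2399 + 0.8799·22.9899] = 30.5197
Node d (S = 85.5): V_d = e^(−0.01)·[0.1201·22.9899 + 0.8799·1.8759] = 4.3678
Node 0 (S = 90): V_0 = e^(−0.01)·[0.1201·30.5197 + 0.8799·4.3678] = 7.4339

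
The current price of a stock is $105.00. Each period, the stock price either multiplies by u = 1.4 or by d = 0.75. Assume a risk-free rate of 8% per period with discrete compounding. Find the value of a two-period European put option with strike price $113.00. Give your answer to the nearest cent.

$12.39

Risk-neutral probability p = (1 + 0.08 − 0.75)/(1.4 − 0.75) = 0.3300/0.6500 = 0.5077
Terminal stock prices: S_uu = 205.8, S_ud = 110.2, S_dd = 59.06
Terminal payoffs (K − S): max(-92.8, 0) = 0, max(2.75, 0) = 2.75, max(53.94, 0) = 53.94
Node u (S = 147): V_u = 1/1.08·[0.5077·0.0000 + 0.4923·2.7500] = 1.2536
Node d (S = 78.75): V_d = 1/1.08·[0.5077·2.7500 + 0.4923·53.9375] = 25.8796
Node 0 (S = 105): V_0 = 1/1.08·[0.5077·1.2536 + 0.4923·25.8796] = 12.3863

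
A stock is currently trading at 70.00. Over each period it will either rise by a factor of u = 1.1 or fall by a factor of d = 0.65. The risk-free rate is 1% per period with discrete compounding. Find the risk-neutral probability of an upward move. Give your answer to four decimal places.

Risk-neutral probability p = (1 + 0.01 − 0.65)/(1.1 − 0.65) = 0.3600/0.4500 = 0.8000

p = 0.8000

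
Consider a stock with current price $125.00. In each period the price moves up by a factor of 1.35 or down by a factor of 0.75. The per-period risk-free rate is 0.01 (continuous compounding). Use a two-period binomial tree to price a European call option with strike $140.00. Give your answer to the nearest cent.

$16.17

Risk-neutral probability p = (e^0.01 − 0.75)/(1.35 − 0.75) = 0.2601/0.6000 = 0.4334
Terminal stock prices: S_uu = 227.8, S_ud = 126.6, S_dd = 70.31
Terminal payoffs (S − K): max(87.81, 0) = 87.81, max(-13.44, 0) = 0, max(-69.69, 0) = 0
Node u (S = 168.8): V_u = e^(−0.01)·[0.4334·87.8125 + 0.5666·0.0000] = 37.6807
Node d (S = 93.75): V_d = e^(−0.01)·[0.4334·0.0000 + 0.5666·0.0000] = 0.0000
Node 0 (S = 125): V_0 = e^(−0.01)·[0.4334·37.6807 + 0.5666·0.0000] = 16.1690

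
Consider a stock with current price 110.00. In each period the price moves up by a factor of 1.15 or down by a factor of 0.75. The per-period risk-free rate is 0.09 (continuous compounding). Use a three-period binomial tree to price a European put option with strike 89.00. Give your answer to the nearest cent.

0.77

Risk-neutral probability p = (e^0.09 − 0.75)/(1.15 − 0.75) = 0.3442/0.4000 = 0.8604
Terminal stock prices: S_uuu = 167.3, S_uud = 109.1, S_udd = 71.16, S_ddd = 46.41
Terminal payoffs (K − S): max(-78.3, 0) = 0, max(-20.11, 0) = 0, max(17.84, 0) = 17.84, max(42.59, 0) = 42.59
Node uu (S = 145.5): V_uu = e^(−0.09)·[0.8604·0.0000 + 0.1396·0.0000] = 0.0000
Node ud (S = 94.87): V_ud = e^(−0.09)·[0.8604·0.0000 + 0.1396·17.8438] = 2.2760
Node dd (S = 61.88): V_dd = e^(−0.09)·[0.8604·17.8438 + 0.1396·42.5938] = 19.4649
Node u (S = 126.5): V_u = e^(−0.09)·[0.8604·0.0000 + 0.1396·2.2760] = 0.2903
Node d (S = 82.5): V_d = e^(−0.09)·[0.8604·2.2760 + 0.1396·19.4649] = 4.2726
Node 0 (S = 110): V_0 = e^(−0.09)·[0.8604·0.2903 + 0.1396·4.2726] = 0.7733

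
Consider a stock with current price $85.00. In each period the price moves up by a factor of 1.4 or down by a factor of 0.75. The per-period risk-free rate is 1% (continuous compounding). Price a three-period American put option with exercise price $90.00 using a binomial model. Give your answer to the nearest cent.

Risk-neutral probability p = (e^0.01 − 0.75)/(1.4 − 0.75) = 0.2601/0.6500 = 0.4001
Terminal stock prices: S_uuu = 233.2, S_uud = 124.9, S_udd = 66.94, S_ddd = 35.86
Terminal payoffs (K − S): max(-143.2, 0) = 0, max(-34.95, 0) = 0, max(23.06, 0) = 23.06, max(54.14, 0) = 54.14
Node uu (S = 166.6): continuation = e^(−0.01)·[0.4001·0.0000 + 0.5999·0.0000] = 0.0000; exercise value = 0.0000 ≤ continuation, so V_uu = 0.0000
Node ud (S = 89.25): continuation = e^(−0.01)·[0.4001·0.0000 + 0.5999·23.0625] = 13.6981; exercise value = 0.7500 ≤ continuation, so V_ud = 13.6981
Node dd (S = 47.81): continuation = e^(−0.01)·[0.4001·23.0625 + 0.5999·54.1406] = 41.2920; exercise value = 42.1875 > continuation, so V_dd = 42.1875 (exercise)
Node u (S = 119): continuation = e^(−0.01)·[0.4001·0.0000 + 0.5999·13.6981] = 8.1360; exercise value = 0.0000 ≤ continuation, so V_u = 8.1360
Node d (S = 63.75): continuation = e^(−0.01)·[0.4001·13.6981 + 0.5999·42.1875] = 30.4832; exercise value = 26.2500 ≤ continuation, so V_d = 30.4832
Node 0 (S = 85): continuation = e^(−0.01)·[0.4001·8.1360 + 0.5999·30.4832] = 21.3282; exercise value = 5.0000 ≤ continuation, so V_0 = 21.3282

$21.33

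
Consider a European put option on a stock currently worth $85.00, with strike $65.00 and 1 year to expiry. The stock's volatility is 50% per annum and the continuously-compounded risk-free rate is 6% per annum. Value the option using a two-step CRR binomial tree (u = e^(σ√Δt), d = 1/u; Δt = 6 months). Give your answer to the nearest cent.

CRR parameters: u = e^(σ√Δt) = e^(0.5·√0.5) = 1.4241, d = 1/u = 0.7022
Per-period rate: rΔt = 0.06·0.5 = 0.03, so R = e^0.03 = 1.0305
Risk-neutral probability p = (e^0.03 − 0.7022)/(1.4241 − 0.7022) = 0.3283/0.7219 = 0.4547
Terminal stock prices: S_uu = 172.4, S_ud = 85, S_dd = 41.91
Terminal payoffs (K − S): max(-107.4, 0) = 0, max(-20, 0) = 0, max(23.09, 0) = 23.09
Node u (S = 121.1): V_u = e^(−0.03)·[0.4547·0.0000 + 0.5453·0.0000] = 0.0000
Node d (S = 59.69): V_d = e^(−0.03)·[0.4547·0.0000 + 0.5453·23.0892] = 12.2183
Node 0 (S = 85): V_0 = e^(−0.03)·[0.4547·0.0000 + 0.5453·12.2183] = 6.4656

$6.47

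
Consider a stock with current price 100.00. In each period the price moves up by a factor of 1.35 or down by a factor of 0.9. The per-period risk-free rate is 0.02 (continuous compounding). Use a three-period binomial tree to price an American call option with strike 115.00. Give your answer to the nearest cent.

9.59

Risk-neutral probability p = (e^0.02 − 0.9)/(1.35 − 0.9) = 0.1202/0.4500 = 0.2671
Terminal stock prices: S_uuu = 246, S_uud = 164, S_udd = 109.4, S_ddd = 72.9
Terminal payoffs (S − K): max(131, 0) = 131, max(49.03, 0) = 49.03, max(-5.65, 0) = 0, max(-42.1, 0) = 0
Node uu (S = 182.3): continuation = e^(−0.02)·[0.2671·131.0375 + 0.7329·49.0250] = 69.5272; exercise value = 67.2500 ≤ continuation, so V_uu = 69.5272
Node ud (S = 121.5): continuation = e^(−0.02)·[0.2671·49.0250 + 0.7329·0.0000] = 12.8360; exercise value = 6.5000 ≤ continuation, so V_ud = 12.8360
Node dd (S = 81): continuation = e^(−0.02)·[0.2671·0.0000 + 0.7329·0.0000] = 0.0000; exercise value = 0.0000 ≤ continuation, so V_dd = 0.0000
Node u (S = 135): continuation = e^(−0.02)·[0.2671·69.5272 + 0.7329·12.8360] = 27.4250; exercise value = 20.0000 ≤ continuation, so V_u = 27.4250
Node d (S = 90): continuation = e^(−0.02)·[0.2671·12.8360 + 0.7329·0.0000] = 3.3608; exercise value = 0.0000 ≤ continuation, so V_d = 3.3608
Node 0 (S = 100): continuation = e^(−0.02)·[0.2671·27.4250 + 0.7329·3.3608] = 9.5948; exercise value = 0.0000 ≤ continuation, so V_0 = 9.5948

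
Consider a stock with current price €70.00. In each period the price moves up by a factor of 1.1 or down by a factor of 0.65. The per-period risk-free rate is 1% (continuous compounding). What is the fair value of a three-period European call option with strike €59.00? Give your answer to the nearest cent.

Risk-neutral probability p = (e^0.01 − 0.65)/(1.1 − 0.65) = 0.3601/0.4500 = 0.8001
Terminal stock prices: S_uuu = 93.17, S_uud = 55.06, S_udd = 32.53, S_ddd = 19.22
Terminal payoffs (S − K): max(34.17, 0) = 34.17, max(-3.945, 0) = 0, max(-26.47, 0) = 0, max(-39.78, 0) = 0
Node uu (S = 84.7): V_uu = e^(−0.01)·[0.8001·34.1700 + 0.1999·0.0000] = 27.0678
Node ud (S = 50.05): V_ud = e^(−0.01)·[0.8001·0.0000 + 0.1999·0.0000] = 0.0000
Node dd (S = 29.58): V_dd = e^(−0.01)·[0.8001·0.0000 + 0.1999·0.0000] = 0.0000
Node u (S = 77): V_u = e^(−0.01)·[0.8001·27.0678 + 0.1999·0.0000] = 21.4417
Node d (S = 45.5): V_d = e^(−0.01)·[0.8001·0.0000 + 0.1999·0.0000] = 0.0000
Node 0 (S = 70): V_0 = e^(−0.01)·[0.8001·21.4417 + 0.1999·0.0000] = 16.9851

€16.99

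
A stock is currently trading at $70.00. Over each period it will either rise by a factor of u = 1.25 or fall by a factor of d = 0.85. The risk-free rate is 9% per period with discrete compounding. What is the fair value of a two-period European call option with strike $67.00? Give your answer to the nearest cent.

$15.82

Risk-neutral probability p = (1 + 0.09 − 0.85)/(1.25 − 0.85) = 0.2400/0.4000 = 0.6000
Terminal stock prices: S_uu = 109.4, S_ud = 74.38, S_dd = 50.57
Terminal payoffs (S − K): max(42.38, 0) = 42.38, max(7.375, 0) = 7.375, max(-16.43, 0) = 0
Node u (S = 87.5): V_u = 1/1.09·[0.6000·42.3750 + 0.4000·7.3750] = 26.0321
Node d (S = 59.5): V_d = 1/1.09·[0.6000·7.3750 + 0.4000·0.0000] = 4.0596
Node 0 (S = 70): V_0 = 1/1.09·[0.6000·26.0321 + 0.4000·4.0596] = 15.8194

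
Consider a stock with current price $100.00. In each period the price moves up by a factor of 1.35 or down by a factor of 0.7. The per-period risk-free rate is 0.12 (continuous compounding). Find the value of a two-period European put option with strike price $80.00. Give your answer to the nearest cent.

Risk-neutral probability p = (e^0.12 − 0.7)/(1.35 − 0.7) = 0.4275/0.6500 = 0.6577
Terminal stock prices: S_uu = 182.3, S_ud = 94.5, S_dd = 49
Terminal payoffs (K − S): max(-102.3, 0) = 0, max(-14.5, 0) = 0, max(31, 0) = 31
Node u (S = 135): V_u = e^(−0.12)·[0.6577·0.0000 + 0.3423·0.0000] = 0.0000
Node d (S = 70): V_d = e^(−0.12)·[0.6577·0.0000 + 0.3423·31.0000] = 9.4117
Node 0 (S = 100): V_0 = e^(−0.12)·[0.6577·0.0000 + 0.3423·9.4117] = 2.8574

$2.86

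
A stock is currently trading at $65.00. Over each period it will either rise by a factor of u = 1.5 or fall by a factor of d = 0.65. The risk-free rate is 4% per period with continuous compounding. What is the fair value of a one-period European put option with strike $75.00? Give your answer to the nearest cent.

Risk-neutral probability p = (e^0.04 − 0.65)/(1.5 − 0.65) = 0.3908/0.8500 = 0.4598
Terminal stock prices: S_u = 97.5, S_d = 42.25
Terminal payoffs (K − S): max(-22.5, 0) = 0, max(32.75, 0) = 32.75
Node 0 (S = 65): V_0 = e^(−0.04)·[0.4598·0.0000 + 0.5402·32.7500] = 16.9986

$17.00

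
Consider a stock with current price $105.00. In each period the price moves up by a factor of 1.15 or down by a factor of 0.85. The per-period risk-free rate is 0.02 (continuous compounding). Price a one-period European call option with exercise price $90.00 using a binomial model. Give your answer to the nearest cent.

Risk-neutral probability p = (e^0.02 − 0.85)/(1.15 − 0.85) = 0.1702/0.3000 = 0.5673
Terminal stock prices: S_u = 120.7, S_d = 89.25
Terminal payoffs (S − K): max(30.75, 0) = 30.75, max(-0.75, 0) = 0
Node 0 (S = 105): V_0 = e^(−0.02)·[0.5673·30.7500 + 0.4327·0.0000] = 17.1002

$17.10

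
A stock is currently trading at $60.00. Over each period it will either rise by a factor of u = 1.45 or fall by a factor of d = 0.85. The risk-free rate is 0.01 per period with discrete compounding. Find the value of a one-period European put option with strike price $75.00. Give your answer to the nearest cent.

Risk-neutral probability p = (1 + 0.01 − 0.85)/(1.45 − 0.85) = 0.1600/0.6000 = 0.2667
Terminal stock prices: S_u = 87, S_d = 51
Terminal payoffs (K − S): max(-12, 0) = 0, max(24, 0) = 24
Node 0 (S = 60): V_0 = 1/1.01·[0.2667·0.0000 + 0.7333·24.0000] = 17.4257

$17.43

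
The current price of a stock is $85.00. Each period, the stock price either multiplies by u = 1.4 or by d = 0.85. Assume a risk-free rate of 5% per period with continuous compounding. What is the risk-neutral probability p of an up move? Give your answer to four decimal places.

Risk-neutral probability p = (e^0.05 − 0.85)/(1.4 − 0.85) = 0.2013/0.5500 = 0.3659

p = 0.3659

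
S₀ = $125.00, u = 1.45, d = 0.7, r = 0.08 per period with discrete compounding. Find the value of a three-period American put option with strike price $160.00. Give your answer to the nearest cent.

Risk-neutral probability p = (1 + 0.08 − 0.7)/(1.45 − 0.7) = 0.3800/0.7500 = 0.5067
Terminal stock prices: S_uuu = 381.1, S_uud = 184, S_udd = 88.81, S_ddd = 42.87
Terminal payoffs (K − S): max(-221.1, 0) = 0, max(-23.97, 0) = 0, max(71.19, 0) = 71.19, max(117.1, 0) = 117.1
Node uu (S = 262.8): continuation = 1/1.08·[0.5067·0.0000 + 0.4933·0.0000] = 0.0000; exercise value = 0.0000 ≤ continuation, so V_uu = 0.0000
Node ud (S = 126.9): continuation = 1/1.08·[0.5067·0.0000 + 0.4933·71.1875] = 32.5177; exercise value = 33.1250 > continuation, so V_ud = 33.1250 (exercise)
Node dd (S = 61.25): continuation = 1/1.08·[0.5067·71.1875 + 0.4933·117.1250] = 86.8981; exercise value = 98.7500 > continuation, so V_dd = 98.7500 (exercise)
Node u (S = 181.2): continuation = 1/1.08·[0.5067·0.0000 + 0.4933·33.1250] = 15.1312; exercise value = 0.0000 ≤ continuation, so V_u = 15.1312
Node d (S = 87.5): continuation = 1/1.08·[0.5067·33.1250 + 0.4933·98.7500] = 60.6481; exercise value = 72.5000 > continuation, so V_d = 72.5000 (exercise)
Node 0 (S = 125): continuation = 1/1.08·[0.5067·15.1312 + 0.4933·72.5000] = 40.2159; exercise value = 35.0000 ≤ continuation, so V_0 = 40.2159

$40.22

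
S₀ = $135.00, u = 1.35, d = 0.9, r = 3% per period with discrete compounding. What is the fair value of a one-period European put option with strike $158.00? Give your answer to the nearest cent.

$25.20

Risk-neutral probability p = (1 + 0.03 − 0.9)/(1.35 − 0.9) = 0.1300/0.4500 = 0.2889
Terminal stock prices: S_u = 182.2, S_d = 121.5
Terminal payoffs (K − S): max(-24.25, 0) = 0, max(36.5, 0) = 36.5
Node 0 (S = 135): V_0 = 1/1.03·[0.2889·0.0000 + 0.7111·36.5000] = 25.1996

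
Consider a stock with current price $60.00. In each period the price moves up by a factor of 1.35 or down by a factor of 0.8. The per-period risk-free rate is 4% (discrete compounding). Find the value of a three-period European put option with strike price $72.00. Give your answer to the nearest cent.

$14.02

Risk-neutral probability p = (1 + 0.04 − 0.8)/(1.35 − 0.8) = 0.2400/0.5500 = 0.4364
Terminal stock prices: S_uuu = 147.6, S_uud = 87.48, S_udd = 51.84, S_ddd = 30.72
Terminal payoffs (K − S): max(-75.62, 0) = 0, max(-15.48, 0) = 0, max(20.16, 0) = 20.16, max(41.28, 0) = 41.28
Node uu (S = 109.4): V_uu = 1/1.04·[0.4364·0.0000 + 0.5636·0.0000] = 0.0000
Node ud (S = 64.8): V_ud = 1/1.04·[0.4364·0.0000 + 0.5636·20.1600] = 10.9259
Node dd (S = 38.4): V_dd = 1/1.04·[0.4364·20.1600 + 0.5636·41.2800] = 30.8308
Node u (S = 81): V_u = 1/1.04·[0.4364·0.0000 + 0.5636·10.9259] = 5.9214
Node d (S = 48): V_d = 1/1.04·[0.4364·10.9259 + 0.5636·30.8308] = 21.2933
Node 0 (S = 60): V_0 = 1/1.04·[0.4364·5.9214 + 0.5636·21.2933] = 14.0245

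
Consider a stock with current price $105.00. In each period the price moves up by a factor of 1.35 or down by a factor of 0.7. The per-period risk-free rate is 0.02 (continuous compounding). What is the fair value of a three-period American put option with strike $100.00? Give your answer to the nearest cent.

$19.30

Risk-neutral probability p = (e^0.02 − 0.7)/(1.35 − 0.7) = 0.3202/0.6500 = 0.4926
Terminal stock prices: S_uuu = 258.3, S_uud = 134, S_udd = 69.46, S_ddd = 36.01
Terminal payoffs (K − S): max(-158.3, 0) = 0, max(-33.95, 0) = 0, max(30.54, 0) = 30.54, max(63.99, 0) = 63.99
Node uu (S = 191.4): continuation = e^(−0.02)·[0.4926·0.0000 + 0.5074·0.0000] = 0.0000; exercise value = 0.0000 ≤ continuation, so V_uu = 0.0000
Node ud (S = 99.22): continuation = e^(−0.02)·[0.4926·0.0000 + 0.5074·30.5425] = 15.1899; exercise value = 0.7750 ≤ continuation, so V_ud = 15.1899
Node dd (S = 51.45): continuation = e^(−0.02)·[0.4926·30.5425 + 0.5074·63.9850] = 46.5699; exercise value = 48.5500 > continuation, so V_dd = 48.5500 (exercise)
Node u (S = 141.8): continuation = e^(−0.02)·[0.4926·0.0000 + 0.5074·15.1899] = 7.5545; exercise value = 0.0000 ≤ continuation, so V_u = 7.5545
Node d (S = 73.5): continuation = e^(−0.02)·[0.4926·15.1899 + 0.5074·48.5500] = 31.4803; exercise value = 26.5000 ≤ continuation, so V_d = 31.4803
Node 0 (S = 105): continuation = e^(−0.02)·[0.4926·7.5545 + 0.5074·31.4803] = 19.3040; exercise value = 0.0000 ≤ continuation, so V_0 = 19.3040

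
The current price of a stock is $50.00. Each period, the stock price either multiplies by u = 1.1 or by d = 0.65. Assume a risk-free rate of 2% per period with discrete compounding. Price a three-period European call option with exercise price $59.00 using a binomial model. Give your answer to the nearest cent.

$3.95

Risk-neutral probability p = (1 + 0.02 − 0.65)/(1.1 − 0.65) = 0.3700/0.4500 = 0.8222
Terminal stock prices: S_uuu = 66.55, S_uud = 39.33, S_udd = 23.24, S_ddd = 13.73
Terminal payoffs (S − K): max(7.55, 0) = 7.55, max(-19.67, 0) = 0, max(-35.76, 0) = 0, max(-45.27, 0) = 0
Node uu (S = 60.5): V_uu = 1/1.02·[0.8222·7.5500 + 0.1778·0.0000] = 6.0861
Node ud (S = 35.75): V_ud = 1/1.02·[0.8222·0.0000 + 0.1778·0.0000] = 0.0000
Node dd (S = 21.13): V_dd = 1/1.02·[0.8222·0.0000 + 0.1778·0.0000] = 0.0000
Node u (S = 55): V_u = 1/1.02·[0.8222·6.0861 + 0.1778·0.0000] = 4.9060
Node d (S = 32.5): V_d = 1/1.02·[0.8222·0.0000 + 0.1778·0.0000] = 0.0000
Node 0 (S = 50): V_0 = 1/1.02·[0.8222·4.9060 + 0.1778·0.0000] = 3.9547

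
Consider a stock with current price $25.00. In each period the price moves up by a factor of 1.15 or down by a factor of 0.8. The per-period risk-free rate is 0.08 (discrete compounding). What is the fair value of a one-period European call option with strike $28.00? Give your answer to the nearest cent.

$0.56

Risk-neutral probability p = (1 + 0.08 − 0.8)/(1.15 − 0.8) = 0.2800/0.3500 = 0.8000
Terminal stock prices: S_u = 28.75, S_d = 20
Terminal payoffs (S − K): max(0.75, 0) = 0.75, max(-8, 0) = 0
Node 0 (S = 25): V_0 = 1/1.08·[0.8000·0.7500 + 0.2000·0.0000] = 0.5556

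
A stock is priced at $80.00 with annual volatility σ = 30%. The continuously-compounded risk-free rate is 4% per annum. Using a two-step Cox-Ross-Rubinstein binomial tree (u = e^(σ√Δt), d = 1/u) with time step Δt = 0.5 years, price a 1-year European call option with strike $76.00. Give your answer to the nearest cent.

CRR parameters: u = e^(σ√Δt) = e^(0.3·√0.5) = 1.2363, d = 1/u = 0.8089
Per-period rate: rΔt = 0.04·0.5 = 0.02, so R = e^0.02 = 1.0202
Risk-neutral probability p = (e^0.02 − 0.8089)/(1.2363 − 0.8089) = 0.2113/0.4275 = 0.4944
Terminal stock prices: S_uu = 122.3, S_ud = 80, S_dd = 52.34
Terminal payoffs (S − K): max(46.28, 0) = 46.28, max(4, 0) = 4, max(-23.66, 0) = 0
Node u (S = 98.9): V_u = e^(−0.02)·[0.4944·46.2772 + 0.5056·4.0000] = 24.4098
Node d (S = 64.71): V_d = e^(−0.02)·[0.4944·4.0000 + 0.5056·0.0000] = 1.9385
Node 0 (S = 80): V_0 = e^(−0.02)·[0.4944·24.4098 + 0.5056·1.9385] = 12.7905

$12.79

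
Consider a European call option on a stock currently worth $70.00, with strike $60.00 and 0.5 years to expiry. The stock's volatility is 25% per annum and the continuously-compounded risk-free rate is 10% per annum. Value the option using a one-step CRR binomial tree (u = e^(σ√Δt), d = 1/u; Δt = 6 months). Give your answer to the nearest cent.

$13.44

CRR parameters: u = e^(σ√Δt) = e^(0.25·√0.5) = 1.1934, d = 1/u = 0.8380
Per-period rate: rΔt = 0.1·0.5 = 0.05, so R = e^0.05 = 1.0513
Risk-neutral probability p = (e^0.05 − 0.8380)/(1.1934 − 0.8380) = 0.2133/0.3554 = 0.6002
Terminal stock prices: S_u = 83.54, S_d = 58.66
Terminal payoffs (S − K): max(23.54, 0) = 23.54, max(-1.342, 0) = 0
Node 0 (S = 70): V_0 = e^(−0.05)·[0.6002·23.5355 + 0.3998·0.0000] = 13.4367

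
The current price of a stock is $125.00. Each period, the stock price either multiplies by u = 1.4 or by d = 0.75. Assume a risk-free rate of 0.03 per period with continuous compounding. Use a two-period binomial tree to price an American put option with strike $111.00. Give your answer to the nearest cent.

Risk-neutral probability p = (e^0.03 − 0.75)/(1.4 − 0.75) = 0.2805/0.6500 = 0.4315
Terminal stock prices: S_uu = 245, S_ud = 131.2, S_dd = 70.31
Terminal payoffs (K − S): max(-134, 0) = 0, max(-20.25, 0) = 0, max(40.69, 0) = 40.69
Node u (S = 175): continuation = e^(−0.03)·[0.4315·0.0000 + 0.5685·0.0000] = 0.0000; exercise value = 0.0000 ≤ continuation, so V_u = 0.0000
Node d (S = 93.75): continuation = e^(−0.03)·[0.4315·0.0000 + 0.5685·40.6875] = 22.4485; exercise value = 17.2500 ≤ continuation, so V_d = 22.4485
Node 0 (S = 125): continuation = e^(−0.03)·[0.4315·0.0000 + 0.5685·22.4485] = 12.3855; exercise value = 0.0000 ≤ continuation, so V_0 = 12.3855

$12.39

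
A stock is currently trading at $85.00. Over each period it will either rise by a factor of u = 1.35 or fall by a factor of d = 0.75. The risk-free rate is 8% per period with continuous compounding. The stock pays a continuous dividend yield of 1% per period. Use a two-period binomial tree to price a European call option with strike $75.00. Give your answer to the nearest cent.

$24.36

Per-period risk-free factor R = e^0.08 = 1.0833; dividend-adjusted growth = e^(0.08−0.01) = 1.0725.
Risk-neutral probability p = (1.0725 − 0.75)/(1.35 − 0.75) = 0.3225/0.6000 = 0.5375
Terminal stock prices: S_uu = 154.9, S_ud = 86.06, S_dd = 47.81
Terminal payoffs (S − K): max(79.91, 0) = 79.91, max(11.06, 0) = 11.06, max(-27.19, 0) = 0
Node u (S = 114.8): V_u = e^(−0.08)·[0.5375·79.9125 + 0.4625·11.0625] = 44.3745
Node d (S = 63.75): V_d = e^(−0.08)·[0.5375·11.0625 + 0.4625·0.0000] = 5.4891
Node 0 (S = 85): V_0 = e^(−0.08)·[0.5375·44.3745 + 0.4625·5.4891] = 24.3615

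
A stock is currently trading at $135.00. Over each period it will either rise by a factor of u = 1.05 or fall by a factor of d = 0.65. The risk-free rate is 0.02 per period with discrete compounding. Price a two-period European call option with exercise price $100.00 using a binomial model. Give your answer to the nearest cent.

$40.16

Risk-neutral probability p = (1 + 0.02 − 0.65)/(1.05 − 0.65) = 0.3700/0.4000 = 0.9250
Terminal stock prices: S_uu = 148.8, S_ud = 92.14, S_dd = 57.04
Terminal payoffs (S − K): max(48.84, 0) = 48.84, max(-7.862, 0) = 0, max(-42.96, 0) = 0
Node u (S = 141.8): V_u = 1/1.02·[0.9250·48.8375 + 0.0750·0.0000] = 44.2889
Node d (S = 87.75): V_d = 1/1.02·[0.9250·0.0000 + 0.0750·0.0000] = 0.0000
Node 0 (S = 135): V_0 = 1/1.02·[0.9250·44.2889 + 0.0750·0.0000] = 40.1640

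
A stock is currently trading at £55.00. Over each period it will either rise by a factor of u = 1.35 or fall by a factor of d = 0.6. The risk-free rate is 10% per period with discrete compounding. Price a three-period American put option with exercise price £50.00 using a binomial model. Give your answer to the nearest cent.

£6.45

Risk-neutral probability p = (1 + 0.1 − 0.6)/(1.35 − 0.6) = 0.5000/0.7500 = 0.6667
Terminal stock prices: S_uuu = 135.3, S_uud = 60.14, S_udd = 26.73, S_ddd = 11.88
Terminal payoffs (K − S): max(-85.32, 0) = 0, max(-10.14, 0) = 0, max(23.27, 0) = 23.27, max(38.12, 0) = 38.12
Node uu (S = 100.2): continuation = 1/1.1·[0.6667·0.0000 + 0.3333·0.0000] = 0.0000; exercise value = 0.0000 ≤ continuation, so V_uu = 0.0000
Node ud (S = 44.55): continuation = 1/1.1·[0.6667·0.0000 + 0.3333·23.2700] = 7.0515; exercise value = 5.4500 ≤ continuation, so V_ud = 7.0515
Node dd (S = 19.8): continuation = 1/1.1·[0.6667·23.2700 + 0.3333·38.1200] = 25.6545; exercise value = 30.2000 > continuation, so V_dd = 30.2000 (exercise)
Node u (S = 74.25): continuation = 1/1.1·[0.6667·0.0000 + 0.3333·7.0515] = 2.1368; exercise value = 0.0000 ≤ continuation, so V_u = 2.1368
Node d (S = 33): continuation = 1/1.1·[0.6667·7.0515 + 0.3333·30.2000] = 13.4252; exercise value = 17.0000 > continuation, so V_d = 17.0000 (exercise)
Node 0 (S = 55): continuation = 1/1.1·[0.6667·2.1368 + 0.3333·17.0000] = 6.4466; exercise value = 0.0000 ≤ continuation, so V_0 = 6.4466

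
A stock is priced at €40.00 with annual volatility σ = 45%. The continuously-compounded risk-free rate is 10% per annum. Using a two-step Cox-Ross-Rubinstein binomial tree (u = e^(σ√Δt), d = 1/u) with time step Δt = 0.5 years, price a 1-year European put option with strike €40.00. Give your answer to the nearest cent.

€4.25

CRR parameters: u = e^(σ√Δt) = e^(0.45·√0.5) = 1.3746, d = 1/u = 0.7275
Per-period rate: rΔt = 0.1·0.5 = 0.05, so R = e^0.05 = 1.0513
Risk-neutral probability p = (e^0.05 − 0.7275)/(1.3746 − 0.7275) = 0.3238/0.6472 = 0.5003
Terminal stock prices: S_uu = 75.59, S_ud = 40, S_dd = 21.17
Terminal payoffs (K − S): max(-35.59, 0) = 0, max(0, 0) = 0, max(18.83, 0) = 18.83
Node u (S = 54.99): V_u = e^(−0.05)·[0.5003·0.0000 + 0.4997·0.0000] = 0.0000
Node d (S = 29.1): V_d = e^(−0.05)·[0.5003·0.0000 + 0.4997·18.8322] = 8.9508
Node 0 (S = 40): V_0 = e^(−0.05)·[0.5003·0.0000 + 0.4997·8.9508] = 4.2543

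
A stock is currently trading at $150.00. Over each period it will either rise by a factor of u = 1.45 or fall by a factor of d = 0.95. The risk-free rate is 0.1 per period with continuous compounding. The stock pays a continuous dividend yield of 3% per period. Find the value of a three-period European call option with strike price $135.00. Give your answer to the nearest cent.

$39.12

Per-period risk-free factor R = e^0.1 = 1.1052; dividend-adjusted growth = e^(0.1−0.03) = 1.0725.
Risk-neutral probability p = (1.0725 − 0.95)/(1.45 − 0.95) = 0.1225/0.5000 = 0.2450
Terminal stock prices: S_uuu = 457.3, S_uud = 299.6, S_udd = 196.3, S_ddd = 128.6
Terminal payoffs (S − K): max(322.3, 0) = 322.3, max(164.6, 0) = 164.6, max(61.29, 0) = 61.29, max(-6.394, 0) = 0
Node uu (S = 315.4): V_uu = e^(−0.1)·[0.2450·322.2937 + 0.7550·164.6062] = 183.9012
Node ud (S = 206.6): V_ud = e^(−0.1)·[0.2450·164.6062 + 0.7550·61.2937] = 78.3653
Node dd (S = 135.4): V_dd = e^(−0.1)·[0.2450·61.2937 + 0.7550·0.0000] = 13.5888
Node u (S = 217.5): V_u = e^(−0.1)·[0.2450·183.9012 + 0.7550·78.3653] = 94.3051
Node d (S = 142.5): V_d = e^(−0.1)·[0.2450·78.3653 + 0.7550·13.5888] = 26.6566
Node 0 (S = 150): V_0 = e^(−0.1)·[0.2450·94.3051 + 0.7550·26.6566] = 39.1176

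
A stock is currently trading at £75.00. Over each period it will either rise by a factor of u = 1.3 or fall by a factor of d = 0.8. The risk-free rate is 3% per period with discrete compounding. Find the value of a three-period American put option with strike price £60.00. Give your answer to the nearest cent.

£3.30

Risk-neutral probability p = (1 + 0.03 − 0.8)/(1.3 − 0.8) = 0.2300/0.5000 = 0.4600
Terminal stock prices: S_uuu = 164.8, S_uud = 101.4, S_udd = 62.4, S_ddd = 38.4
Terminal payoffs (K − S): max(-104.8, 0) = 0, max(-41.4, 0) = 0, max(-2.4, 0) = 0, max(21.6, 0) = 21.6
Node uu (S = 126.8): continuation = 1/1.03·[0.4600·0.0000 + 0.5400·0.0000] = 0.0000; exercise value = 0.0000 ≤ continuation, so V_uu = 0.0000
Node ud (S = 78): continuation = 1/1.03·[0.4600·0.0000 + 0.5400·0.0000] = 0.0000; exercise value = 0.0000 ≤ continuation, so V_ud = 0.0000
Node dd (S = 48): continuation = 1/1.03·[0.4600·0.0000 + 0.5400·21.6000] = 11.3243; exercise value = 12.0000 > continuation, so V_dd = 12.0000 (exercise)
Node u (S = 97.5): continuation = 1/1.03·[0.4600·0.0000 + 0.5400·0.0000] = 0.0000; exercise value = 0.0000 ≤ continuation, so V_u = 0.0000
Node d (S = 60): continuation = 1/1.03·[0.4600·0.0000 + 0.5400·12.0000] = 6.2913; exercise value = 0.0000 ≤ continuation, so V_d = 6.2913
Node 0 (S = 75): continuation = 1/1.03·[0.4600·0.0000 + 0.5400·6.2913] = 3.2983; exercise value = 0.0000 ≤ continuation, so V_0 = 3.2983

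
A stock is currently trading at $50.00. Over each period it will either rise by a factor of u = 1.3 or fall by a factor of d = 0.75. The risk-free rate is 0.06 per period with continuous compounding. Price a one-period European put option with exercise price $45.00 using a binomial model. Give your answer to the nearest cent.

Risk-neutral probability p = (e^0.06 − 0.75)/(1.3 − 0.75) = 0.3118/0.5500 = 0.5670
Terminal stock prices: S_u = 65, S_d = 37.5
Terminal payoffs (K − S): max(-20, 0) = 0, max(7.5, 0) = 7.5
Node 0 (S = 50): V_0 = e^(−0.06)·[0.5670·0.0000 + 0.4330·7.5000] = 3.0586

$3.06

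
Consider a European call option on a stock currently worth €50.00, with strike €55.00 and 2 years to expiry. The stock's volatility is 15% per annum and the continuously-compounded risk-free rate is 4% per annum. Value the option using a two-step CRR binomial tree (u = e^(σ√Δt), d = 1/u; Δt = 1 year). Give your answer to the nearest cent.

CRR parameters: u = e^(σ√Δt) = e^(0.15·√1) = 1.1618, d = 1/u = 0.8607
Per-period rate: rΔt = 0.04·1 = 0.04, so R = e^0.04 = 1.0408
Risk-neutral probability p = (e^0.04 − 0.8607)/(1.1618 − 0.8607) = 0.1801/0.3011 = 0.5981
Terminal stock prices: S_uu = 67.49, S_ud = 50, S_dd = 37.04
Terminal payoffs (S − K): max(12.49, 0) = 12.49, max(-5, 0) = 0, max(-17.96, 0) = 0
Node u (S = 58.09): V_u = e^(−0.04)·[0.5981·12.4929 + 0.4019·0.0000] = 7.1790
Node d (S = 43.04): V_d = e^(−0.04)·[0.5981·0.0000 + 0.4019·0.0000] = 0.0000
Node 0 (S = 50): V_0 = e^(−0.04)·[0.5981·7.1790 + 0.4019·0.0000] = 4.1254

€4.13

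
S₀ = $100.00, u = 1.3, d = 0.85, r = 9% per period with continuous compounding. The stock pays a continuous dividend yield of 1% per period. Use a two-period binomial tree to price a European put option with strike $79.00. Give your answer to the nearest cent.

$1.31

Per-period risk-free factor R = e^0.09 = 1.0942; dividend-adjusted growth = e^(0.09−0.01) = 1.0833.
Risk-neutral probability p = (1.0833 − 0.85)/(1.3 − 0.85) = 0.2333/0.4500 = 0.5184
Terminal stock prices: S_uu = 169, S_ud = 110.5, S_dd = 72.25
Terminal payoffs (K − S): max(-90, 0) = 0, max(-31.5, 0) = 0, max(6.75, 0) = 6.75
Node u (S = 130): V_u = e^(−0.09)·[0.5184·0.0000 + 0.4816·0.0000] = 0.0000
Node d (S = 85): V_d = e^(−0.09)·[0.5184·0.0000 + 0.4816·6.7500] = 2.9709
Node 0 (S = 100): V_0 = e^(−0.09)·[0.5184·0.0000 + 0.4816·2.9709] = 1.3076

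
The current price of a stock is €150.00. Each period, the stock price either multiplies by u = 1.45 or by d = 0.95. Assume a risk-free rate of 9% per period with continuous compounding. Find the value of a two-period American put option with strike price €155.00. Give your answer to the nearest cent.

Risk-neutral probability p = (e^0.09 − 0.95)/(1.45 − 0.95) = 0.1442/0.5000 = 0.2883
Terminal stock prices: S_uu = 315.4, S_ud = 206.6, S_dd = 135.4
Terminal payoffs (K − S): max(-160.4, 0) = 0, max(-51.62, 0) = 0, max(19.62, 0) = 19.62
Node u (S = 217.5): continuation = e^(−0.09)·[0.2883·0.0000 + 0.7117·0.0000] = 0.0000; exercise value = 0.0000 ≤ continuation, so V_u = 0.0000
Node d (S = 142.5): continuation = e^(−0.09)·[0.2883·0.0000 + 0.7117·19.6250] = 12.7641; exercise value = 12.5000 ≤ continuation, so V_d = 12.7641
Node 0 (S = 150): continuation = e^(−0.09)·[0.2883·0.0000 + 0.7117·12.7641] = 8.3018; exercise value = 5.0000 ≤ continuation, so V_0 = 8.3018

€8.30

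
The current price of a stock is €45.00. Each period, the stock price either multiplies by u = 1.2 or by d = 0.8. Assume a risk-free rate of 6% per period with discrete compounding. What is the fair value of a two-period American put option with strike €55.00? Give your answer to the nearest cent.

Risk-neutral probability p = (1 + 0.06 − 0.8)/(1.2 − 0.8) = 0.2600/0.4000 = 0.6500
Terminal stock prices: S_uu = 64.8, S_ud = 43.2, S_dd = 28.8
Terminal payoffs (K − S): max(-9.8, 0) = 0, max(11.8, 0) = 11.8, max(26.2, 0) = 26.2
Node u (S = 54): continuation = 1/1.06·[0.6500·0.0000 + 0.3500·11.8000] = 3.8962; exercise value = 1.0000 ≤ continuation, so V_u = 3.8962
Node d (S = 36): continuation = 1/1.06·[0.6500·11.8000 + 0.3500·26.2000] = 15.8868; exercise value = 19.0000 > continuation, so V_d = 19.0000 (exercise)
Node 0 (S = 45): continuation = 1/1.06·[0.6500·3.8962 + 0.3500·19.0000] = 8.6628; exercise value = 10.0000 > continuation, so V_0 = 10.0000 (exercise)

€10.00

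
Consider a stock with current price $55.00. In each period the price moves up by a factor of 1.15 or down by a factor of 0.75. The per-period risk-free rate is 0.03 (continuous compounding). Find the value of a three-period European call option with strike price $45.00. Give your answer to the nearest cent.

$16.02

Risk-neutral probability p = (e^0.03 − 0.75)/(1.15 − 0.75) = 0.2805/0.4000 = 0.7011
Terminal stock prices: S_uuu = 83.65, S_uud = 54.55, S_udd = 35.58, S_ddd = 23.2
Terminal payoffs (S − K): max(38.65, 0) = 38.65, max(9.553, 0) = 9.553, max(-9.422, 0) = 0, max(-21.8, 0) = 0
Node uu (S = 72.74): V_uu = e^(−0.03)·[0.7011·38.6481 + 0.2989·9.5531] = 29.0675
Node ud (S = 47.44): V_ud = e^(−0.03)·[0.7011·9.5531 + 0.2989·0.0000] = 6.5001
Node dd (S = 30.94): V_dd = e^(−0.03)·[0.7011·0.0000 + 0.2989·0.0000] = 0.0000
Node u (S = 63.25): V_u = e^(−0.03)·[0.7011·29.0675 + 0.2989·6.5001] = 21.6631
Node d (S = 41.25): V_d = e^(−0.03)·[0.7011·6.5001 + 0.2989·0.0000] = 4.4228
Node 0 (S = 55): V_0 = e^(−0.03)·[0.7011·21.6631 + 0.2989·4.4228] = 16.0227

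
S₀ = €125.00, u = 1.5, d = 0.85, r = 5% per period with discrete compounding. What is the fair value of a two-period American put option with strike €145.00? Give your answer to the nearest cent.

€25.55

Risk-neutral probability p = (1 + 0.05 − 0.85)/(1.5 − 0.85) = 0.2000/0.6500 = 0.3077
Terminal stock prices: S_uu = 281.2, S_ud = 159.4, S_dd = 90.31
Terminal payoffs (K − S): max(-136.2, 0) = 0, max(-14.38, 0) = 0, max(54.69, 0) = 54.69
Node u (S = 187.5): continuation = 1/1.05·[0.3077·0.0000 + 0.6923·0.0000] = 0.0000; exercise value = 0.0000 ≤ continuation, so V_u = 0.0000
Node d (S = 106.2): continuation = 1/1.05·[0.3077·0.0000 + 0.6923·54.6875] = 36.0577; exercise value = 38.7500 > continuation, so V_d = 38.7500 (exercise)
Node 0 (S = 125): continuation = 1/1.05·[0.3077·0.0000 + 0.6923·38.7500] = 25.5495; exercise value = 20.0000 ≤ continuation, so V_0 = 25.5495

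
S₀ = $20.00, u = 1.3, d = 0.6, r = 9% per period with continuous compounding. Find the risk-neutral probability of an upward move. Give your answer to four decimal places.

Risk-neutral probability p = (e^0.09 − 0.6)/(1.3 − 0.6) = 0.4942/0.7000 = 0.7060

p = 0.7060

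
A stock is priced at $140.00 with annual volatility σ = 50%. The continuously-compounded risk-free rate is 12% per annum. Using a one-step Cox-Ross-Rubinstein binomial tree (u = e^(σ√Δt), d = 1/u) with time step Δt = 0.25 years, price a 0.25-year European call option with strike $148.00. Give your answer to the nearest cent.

CRR parameters: u = e^(σ√Δt) = e^(0.5·√0.25) = 1.2840, d = 1/u = 0.7788
Per-period rate: rΔt = 0.12·0.25 = 0.03, so R = e^0.03 = 1.0305
Risk-neutral probability p = (e^0.03 − 0.7788)/(1.2840 − 0.7788) = 0.2517/0.5052 = 0.4981
Terminal stock prices: S_u = 179.8, S_d = 109
Terminal payoffs (S − K): max(31.76, 0) = 31.76, max(-38.97, 0) = 0
Node 0 (S = 140): V_0 = e^(−0.03)·[0.4981·31.7636 + 0.5019·0.0000] = 15.3539

$15.35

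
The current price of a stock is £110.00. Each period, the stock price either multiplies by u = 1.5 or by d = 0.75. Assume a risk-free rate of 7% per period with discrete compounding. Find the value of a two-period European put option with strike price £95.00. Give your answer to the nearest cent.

Risk-neutral probability p = (1 + 0.07 − 0.75)/(1.5 − 0.75) = 0.3200/0.7500 = 0.4267
Terminal stock prices: S_uu = 247.5, S_ud = 123.8, S_dd = 61.88
Terminal payoffs (K − S): max(-152.5, 0) = 0, max(-28.75, 0) = 0, max(33.12, 0) = 33.12
Node u (S = 165): V_u = 1/1.07·[0.4267·0.0000 + 0.5733·0.0000] = 0.0000
Node d (S = 82.5): V_d = 1/1.07·[0.4267·0.0000 + 0.5733·33.1250] = 17.7492
Node 0 (S = 110): V_0 = 1/1.07·[0.4267·0.0000 + 0.5733·17.7492] = 9.5105

£9.51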